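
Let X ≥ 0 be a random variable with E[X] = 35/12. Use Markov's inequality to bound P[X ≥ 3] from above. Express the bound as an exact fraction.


μ = E[X] = 35/12, a = 3.
Markov: P[X ≥ 3] ≤ μ/a = (35/12)/3 = 35/36.
Numerically: ≈ 0.972.
(Since a = 3 > μ = 2.917, the bound 35/36 is < 1 and informative.)

P[X ≥ 3] ≤ 35/36 ≈ 0.972.


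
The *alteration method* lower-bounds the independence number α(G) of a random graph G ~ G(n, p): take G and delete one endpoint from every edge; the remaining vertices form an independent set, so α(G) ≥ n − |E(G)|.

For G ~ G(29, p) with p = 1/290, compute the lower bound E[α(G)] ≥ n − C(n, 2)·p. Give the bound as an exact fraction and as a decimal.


E[|E(G)|] = C(29, 2)·p = 406 · (1/290) = 7/5.
E[α(G)] ≥ n − E[|E(G)|] = 29 − 7/5 = 138/5.
Numerically: ≈ 27.60000.
(This is only a lower bound; the true E[α(G)] may be larger.)

E[α(G)] ≥ 138/5 ≈ 27.60000.


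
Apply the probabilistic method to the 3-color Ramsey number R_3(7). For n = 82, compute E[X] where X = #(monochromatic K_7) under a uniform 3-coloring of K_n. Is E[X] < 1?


E[X] = C(82, 7) · 3^{1 − 21} = 3801756816 · 3^{−20} = 3801756816/3486784401.
As a reduced fraction: E[X] = 140805808/129140163 ≈ 1.090.
Is E[X] < 1? NO.
Since E[X] ≥ 1, the first-moment bound is inconclusive at n = 82; it does NOT by itself certify R_3(7) > 82.

E[X] = 140805808/129140163 ≈ 1.090; E[X] ≥ 1; first-moment method inconclusive here.


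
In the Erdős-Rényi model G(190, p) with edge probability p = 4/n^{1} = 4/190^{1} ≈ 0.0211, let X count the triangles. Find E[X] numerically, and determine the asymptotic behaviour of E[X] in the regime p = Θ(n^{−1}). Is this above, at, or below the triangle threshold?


Number of potential triangles: C(190, 3) = 1125180.
Each occurs with probability p³ ≈ (0.0211)³ ≈ 9.33081e-06.
By linearity: E[X] = C(190, 3)·p³ ≈ 1125180 · 9.33081e-06 ≈ 10.499.
Here α = 1, so p = 4/n is exactly at the triangle threshold p ~ 1/n. Asymptotically E[X] → c³/6 = 4³/6 = 32/3 ≈ 10.667, a bounded constant. In this regime the triangle count is asymptotically Poisson(c³/6).

E[X] ≈ 10.499; in regime p = Θ(1/n^{1}) E[X] stays bounded (at the triangle threshold p ~ 1/n).


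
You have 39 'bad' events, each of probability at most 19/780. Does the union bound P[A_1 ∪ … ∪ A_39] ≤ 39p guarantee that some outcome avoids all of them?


Union bound: P[∪_{i=1}^{39} A_i] ≤ Σ_i P[A_i] ≤ 39·p = 39·(19/780) = 19/20.
Numerically: 19/20 ≈ 0.950000.
Is 19/20 < 1? YES.
Since P[∪ A_i] ≤ 19/20 < 1, the complement has P[∩ A_i^c] ≥ 1 − 19/20 = 1/20 > 0, so some outcome avoids every A_i.

39·p = 19/20 ≈ 0.950000; existence CERTIFIED by the union bound.


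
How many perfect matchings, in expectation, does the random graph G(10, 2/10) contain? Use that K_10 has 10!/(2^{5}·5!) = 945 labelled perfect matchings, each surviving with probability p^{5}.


K_10 has 10!/(2^{5}·5!) = 945 labelled perfect matchings.
For each such perfect matching H, let X_H = 1 if all 5 edges of H are present in G. Then P[X_H = 1] = p^{5} = (1/5)^{5} = 1/3125.
Summing the indicators: E[X] = Σ_H E[X_H] = 945 · p^{5} = 945 · 1/3125 = 189/625.
Numerically: E[X] ≈ 0.3024.

E[X] = 945 · (1/5)^{5} = 189/625 ≈ 0.3024.


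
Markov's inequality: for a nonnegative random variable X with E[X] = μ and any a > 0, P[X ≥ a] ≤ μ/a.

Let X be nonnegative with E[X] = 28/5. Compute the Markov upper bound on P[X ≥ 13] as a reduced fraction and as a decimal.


μ = E[X] = 28/5, a = 13.
Markov: P[X ≥ 13] ≤ μ/a = (28/5)/13 = 28/65.
Numerically: ≈ 0.4308.
(Since a = 13 > μ = 5.6000, the bound 28/65 is < 1 and informative.)

P[X ≥ 13] ≤ 28/65 ≈ 0.4308.


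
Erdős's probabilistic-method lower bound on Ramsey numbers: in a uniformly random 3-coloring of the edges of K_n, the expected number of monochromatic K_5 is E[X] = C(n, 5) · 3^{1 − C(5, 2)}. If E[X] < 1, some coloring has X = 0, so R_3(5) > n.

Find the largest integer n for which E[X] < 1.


We need C(n, 5) · 3^{1 − 10} < 1, i.e. C(n, 5) < 3^{10 − 1} = 19683.
Check values of n near the boundary:
  n = 18: C(18, 5) = 8568; 8568 < 19683? YES
  n = 19: C(19, 5) = 11628; 11628 < 19683? YES
  n = 20: C(20, 5) = 15504; 15504 < 19683? YES
  n = 21: C(21, 5) = 20349; 20349 < 19683? NO
  n = 22: C(22, 5) = 26334; 26334 < 19683? NO
  n = 23: C(23, 5) = 33649; 33649 < 19683? NO
The largest n with C(n, 5) < 19683 is n = 20 (where E[X] = 5168/6561 ≈ 0.787685). Hence R_3(5) > 20, i.e. R_3(5) ≥ 21.

Largest n = 20; hence R_3(5) > 20.


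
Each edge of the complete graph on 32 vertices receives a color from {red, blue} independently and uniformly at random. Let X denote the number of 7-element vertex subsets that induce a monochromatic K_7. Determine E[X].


Let X = Σ_S X_S over the C(32, 7) = 3365856 subsets S of size 7, where X_S = 1 if the K_7 on S is monochromatic.
For a fixed S, the K_7 on S has C(7, 2) = 21 edges. P[all 21 edges red] = (1/2)^21, and likewise for blue, so P[monochromatic] = 2·(1/2)^21 = 2^{1 − 21} = 1/1048576.
Summing: E[X] = C(32, 7) · 2^{1 − 21} = 3365856 · 1/1048576 = 105183/32768.
Numerically: E[X] ≈ 3.20993.

E[X] = C(32,7)·2^(1−C(7,2)) = 105183/32768 ≈ 3.20993.


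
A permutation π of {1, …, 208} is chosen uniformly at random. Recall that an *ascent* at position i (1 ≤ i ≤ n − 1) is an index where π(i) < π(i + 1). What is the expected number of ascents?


Write X = Σ X_I over i = 1, …, 207, with X_I the indicator of one ascent.
There are 207 indicators.
For each fixed i, the pair (π(i), π(i+1)) is a uniformly random ordered pair of distinct values from {1, …, 208}; by symmetry P[π(i) < π(i+1)] = 1/2.
By linearity: E[X] = 207 · (1/2) = (208 − 1) · (1/2) = 207/2 ≈ 103.5000.

E[X] = 207/2 = 103.5000.


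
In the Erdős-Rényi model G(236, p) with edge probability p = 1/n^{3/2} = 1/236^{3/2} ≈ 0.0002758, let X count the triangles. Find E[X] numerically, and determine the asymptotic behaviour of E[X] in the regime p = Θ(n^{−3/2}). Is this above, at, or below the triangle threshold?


Number of potential triangles: C(236, 3) = 2162940.
Each occurs with probability p³ ≈ (0.0002758)³ ≈ 2.098437e-11.
By linearity: E[X] = C(236, 3)·p³ ≈ 2162940 · 2.098437e-11 ≈ 0.0000.
Since α = 3/2 > 1, p = c/n^{3/2} = o(1/n) is below the triangle threshold p ~ 1/n. Asymptotically E[X] ~ (c³/6)·n^{3(1−α)} = (1³/6)·n^{-1.5} → 0, so by Markov's inequality G has no triangles w.h.p.

E[X] ≈ 0.0000; in regime p = Θ(1/n^{3/2}) E[X] tends to 0 (below the triangle threshold p ~ 1/n).


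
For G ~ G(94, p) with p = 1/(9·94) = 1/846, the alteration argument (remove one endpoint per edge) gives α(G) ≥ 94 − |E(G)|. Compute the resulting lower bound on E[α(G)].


E[|E(G)|] = C(94, 2)·p = 4371 · (1/846) = 31/6.
E[α(G)] ≥ n − E[|E(G)|] = 94 − 31/6 = 533/6.
Numerically: ≈ 88.8333.
(This is only a lower bound; the true E[α(G)] may be larger.)

E[α(G)] ≥ 533/6 ≈ 88.8333.


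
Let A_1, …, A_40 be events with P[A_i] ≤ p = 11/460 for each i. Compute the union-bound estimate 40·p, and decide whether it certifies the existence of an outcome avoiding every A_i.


Union bound: P[∪_{i=1}^{40} A_i] ≤ Σ_i P[A_i] ≤ 40·p = 40·(11/460) = 22/23.
Numerically: 22/23 ≈ 0.9565.
Is 22/23 < 1? YES.
Since P[∪ A_i] ≤ 22/23 < 1, the complement has P[∩ A_i^c] ≥ 1 − 22/23 = 1/23 > 0, so some outcome avoids every A_i.

40·p = 22/23 ≈ 0.9565; existence CERTIFIED by the union bound.


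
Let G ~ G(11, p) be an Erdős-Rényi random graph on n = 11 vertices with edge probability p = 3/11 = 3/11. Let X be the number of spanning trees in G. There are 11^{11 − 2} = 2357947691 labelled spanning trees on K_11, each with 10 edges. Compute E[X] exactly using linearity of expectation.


K_11 has 11^{11 − 2} = 2357947691 labelled spanning trees.
For each such spanning tree H, let X_H = 1 if all 10 edges of H are present in G. Then P[X_H = 1] = p^{10} = (3/11)^{10} = 59049/25937424601.
By linearity of expectation: E[X] = Σ_H E[X_H] = 2357947691 · p^{10} = 2357947691 · 59049/25937424601 = 59049/11.
Numerically: E[X] ≈ 5368.1.

E[X] = 2357947691 · (3/11)^{10} = 59049/11 ≈ 5368.1.


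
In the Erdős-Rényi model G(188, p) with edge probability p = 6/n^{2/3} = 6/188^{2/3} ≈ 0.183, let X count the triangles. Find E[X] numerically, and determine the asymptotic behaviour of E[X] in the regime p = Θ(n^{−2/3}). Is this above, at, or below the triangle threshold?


Number of potential triangles: C(188, 3) = 1089836.
Each occurs with probability p³ ≈ (0.183)³ ≈ 6.11136e-03.
By linearity: E[X] = C(188, 3)·p³ ≈ 1089836 · 6.11136e-03 ≈ 6660.383.
Since α = 2/3 < 1, p = c/n^{2/3} ≫ 1/n is above the triangle threshold p ~ 1/n. Asymptotically E[X] ~ (c³/6)·n^{3(1−α)} = (6³/6)·n^{1} → ∞; triangles are abundant w.h.p.

E[X] ≈ 6660.383; in regime p = Θ(1/n^{2/3}) E[X] diverges (above the triangle threshold p ~ 1/n).


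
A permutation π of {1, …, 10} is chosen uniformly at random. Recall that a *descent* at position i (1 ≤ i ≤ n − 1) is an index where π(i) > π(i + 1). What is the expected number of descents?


Write X = Σ X_I over i = 1, …, 9, with X_I the indicator of one descent.
There are 9 indicators.
For each fixed i, the pair (π(i), π(i+1)) is a uniformly random ordered pair of distinct values from {1, …, 10}; by symmetry P[π(i) > π(i+1)] = 1/2.
By linearity: E[X] = 9 · (1/2) = (10 − 1) · (1/2) = 9/2 ≈ 4.500.

E[X] = 9/2 = 4.500.


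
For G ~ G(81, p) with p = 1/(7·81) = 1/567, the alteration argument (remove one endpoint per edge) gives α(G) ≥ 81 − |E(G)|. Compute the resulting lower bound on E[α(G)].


E[|E(G)|] = C(81, 2)·p = 3240 · (1/567) = 40/7.
E[α(G)] ≥ n − E[|E(G)|] = 81 − 40/7 = 527/7.
Numerically: ≈ 75.285714.
(This is only a lower bound; the true E[α(G)] may be larger.)

E[α(G)] ≥ 527/7 ≈ 75.285714.


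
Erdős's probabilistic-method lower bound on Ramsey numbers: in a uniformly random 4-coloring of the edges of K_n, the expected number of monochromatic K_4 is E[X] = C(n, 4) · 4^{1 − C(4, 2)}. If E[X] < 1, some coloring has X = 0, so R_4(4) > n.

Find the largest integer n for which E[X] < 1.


We need C(n, 4) · 4^{1 − 6} < 1, i.e. C(n, 4) < 4^{6 − 1} = 1024.
Check values of n near the boundary:
  n = 9: C(9, 4) = 126; 126 < 1024? YES
  n = 10: C(10, 4) = 210; 210 < 1024? YES
  n = 11: C(11, 4) = 330; 330 < 1024? YES
  n = 12: C(12, 4) = 495; 495 < 1024? YES
  n = 13: C(13, 4) = 715; 715 < 1024? YES
  n = 14: C(14, 4) = 1001; 1001 < 1024? YES
  n = 15: C(15, 4) = 1365; 1365 < 1024? NO
The largest n with C(n, 4) < 1024 is n = 14 (where E[X] = 1001/1024 ≈ 0.9775391). Hence R_4(4) > 14, i.e. R_4(4) ≥ 15.

Largest n = 14; hence R_4(4) > 14.


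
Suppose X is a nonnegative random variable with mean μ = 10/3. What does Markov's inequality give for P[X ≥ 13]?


μ = E[X] = 10/3, a = 13.
Markov: P[X ≥ 13] ≤ μ/a = (10/3)/13 = 10/39.
Numerically: ≈ 0.256410.
(Since a = 13 > μ = 3.333333, the bound 10/39 is < 1 and informative.)

P[X ≥ 13] ≤ 10/39 ≈ 0.256410.


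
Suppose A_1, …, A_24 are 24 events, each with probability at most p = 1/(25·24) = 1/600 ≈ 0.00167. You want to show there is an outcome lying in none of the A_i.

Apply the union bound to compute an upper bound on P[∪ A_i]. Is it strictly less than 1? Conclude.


Union bound: P[∪_{i=1}^{24} A_i] ≤ Σ_i P[A_i] ≤ 24·p = 24·(1/600) = 1/25.
Numerically: 1/25 ≈ 0.04000.
Is 1/25 < 1? YES.
Since P[∪ A_i] ≤ 1/25 < 1, the complement has P[∩ A_i^c] ≥ 1 − 1/25 = 24/25 > 0, so some outcome avoids every A_i.

24·p = 1/25 ≈ 0.04000; existence CERTIFIED by the union bound.


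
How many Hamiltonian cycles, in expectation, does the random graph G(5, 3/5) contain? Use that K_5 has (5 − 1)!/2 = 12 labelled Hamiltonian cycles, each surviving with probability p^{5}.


K_5 has (5 − 1)!/2 = 12 labelled Hamiltonian cycles.
For each such Hamiltonian cycle H, let X_H = 1 if all 5 edges of H are present in G. Then P[X_H = 1] = p^{5} = (3/5)^{5} = 243/3125.
Summing the indicators: E[X] = Σ_H E[X_H] = 12 · p^{5} = 12 · 243/3125 = 2916/3125.
Numerically: E[X] ≈ 0.93312.

E[X] = 12 · (3/5)^{5} = 2916/3125 ≈ 0.93312.


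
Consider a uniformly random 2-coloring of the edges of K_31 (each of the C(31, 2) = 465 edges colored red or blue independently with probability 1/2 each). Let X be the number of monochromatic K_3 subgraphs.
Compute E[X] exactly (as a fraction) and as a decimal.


Let X = Σ_S X_S over the C(31, 3) = 4495 subsets S of size 3, where X_S = 1 if the K_3 on S is monochromatic.
For a fixed S, the K_3 on S has C(3, 2) = 3 edges. P[all 3 edges red] = (1/2)^3, and likewise for blue, so P[monochromatic] = 2·(1/2)^3 = 2^{1 − 3} = 1/4.
Summing: E[X] = C(31, 3) · 2^{1 − 3} = 4495 · 1/4 = 4495/4.
Numerically: E[X] ≈ 1123.7500.

E[X] = C(31,3)·2^(1−C(3,2)) = 4495/4 ≈ 1123.7500.


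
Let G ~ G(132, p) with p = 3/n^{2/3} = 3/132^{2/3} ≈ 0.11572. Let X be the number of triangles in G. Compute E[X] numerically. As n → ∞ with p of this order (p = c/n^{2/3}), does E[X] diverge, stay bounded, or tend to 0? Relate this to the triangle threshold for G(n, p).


Number of potential triangles: C(132, 3) = 374660.
Each occurs with probability p³ ≈ (0.11572)³ ≈ 1.5495868e-03.
By linearity: E[X] = C(132, 3)·p³ ≈ 374660 · 1.5495868e-03 ≈ 580.56818.
Since α = 2/3 < 1, p = c/n^{2/3} ≫ 1/n is above the triangle threshold p ~ 1/n. Asymptotically E[X] ~ (c³/6)·n^{3(1−α)} = (3³/6)·n^{1} → ∞; triangles are abundant w.h.p.

E[X] ≈ 580.56818; in regime p = Θ(1/n^{2/3}) E[X] diverges (above the triangle threshold p ~ 1/n).


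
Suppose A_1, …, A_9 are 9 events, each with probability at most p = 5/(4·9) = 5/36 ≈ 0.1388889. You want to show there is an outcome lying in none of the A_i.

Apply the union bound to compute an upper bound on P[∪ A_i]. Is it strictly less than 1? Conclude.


Union bound: P[∪_{i=1}^{9} A_i] ≤ Σ_i P[A_i] ≤ 9·p = 9·(5/36) = 5/4.
Numerically: 5/4 ≈ 1.2500000.
Is 5/4 < 1? NO.
Since the bound 5/4 is ≥ 1, the union bound is uninformative here; it does NOT by itself certify existence.

9·p = 5/4 ≈ 1.2500000; existence NOT certified by the union bound.


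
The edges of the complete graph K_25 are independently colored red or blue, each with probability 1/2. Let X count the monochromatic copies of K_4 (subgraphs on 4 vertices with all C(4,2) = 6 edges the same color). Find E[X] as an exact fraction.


Let X = Σ_S X_S over the C(25, 4) = 12650 subsets S of size 4, where X_S = 1 if the K_4 on S is monochromatic.
For a fixed S, the K_4 on S has C(4, 2) = 6 edges. P[all 6 edges red] = (1/2)^6, and likewise for blue, so P[monochromatic] = 2·(1/2)^6 = 2^{1 − 6} = 1/32.
Summing: E[X] = C(25, 4) · 2^{1 − 6} = 12650 · 1/32 = 6325/16.
Numerically: E[X] ≈ 395.312500.

E[X] = C(25,4)·2^(1−C(4,2)) = 6325/16 ≈ 395.312500.


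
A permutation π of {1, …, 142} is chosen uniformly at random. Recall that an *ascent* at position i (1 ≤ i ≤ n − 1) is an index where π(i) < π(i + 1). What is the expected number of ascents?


Write X = Σ X_I over i = 1, …, 141, with X_I the indicator of one ascent.
There are 141 indicators.
For each fixed i, the pair (π(i), π(i+1)) is a uniformly random ordered pair of distinct values from {1, …, 142}; by symmetry P[π(i) < π(i+1)] = 1/2.
By linearity: E[X] = 141 · (1/2) = (142 − 1) · (1/2) = 141/2 ≈ 70.500000.

E[X] = 141/2 = 70.500000.


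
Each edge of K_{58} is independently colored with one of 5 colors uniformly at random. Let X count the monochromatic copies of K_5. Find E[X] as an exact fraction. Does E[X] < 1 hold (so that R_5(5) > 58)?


E[X] = C(58, 5) · 5^{1 − 10} = 4582116 · 5^{−9} = 4582116/1953125.
As a reduced fraction: E[X] = 4582116/1953125 ≈ 2.34604.
Is E[X] < 1? NO.
Since E[X] ≥ 1, the first-moment bound is inconclusive at n = 58; it does NOT by itself certify R_5(5) > 58.

E[X] = 4582116/1953125 ≈ 2.34604; E[X] ≥ 1; first-moment method inconclusive here.


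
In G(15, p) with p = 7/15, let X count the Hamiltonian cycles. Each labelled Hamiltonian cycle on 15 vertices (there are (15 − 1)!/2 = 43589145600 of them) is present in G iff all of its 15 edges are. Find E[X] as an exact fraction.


K_15 has (15 − 1)!/2 = 43589145600 labelled Hamiltonian cycles.
For each such Hamiltonian cycle H, let X_H = 1 if all 15 edges of H are present in G. Then P[X_H = 1] = p^{15} = (7/15)^{15} = 4747561509943/437893890380859375.
By linearity of expectation: E[X] = Σ_H E[X_H] = 43589145600 · p^{15} = 43589145600 · 4747561509943/437893890380859375 = 34064551424174695424/72081298828125.
Numerically: E[X] ≈ 4.73e+05.

E[X] = 43589145600 · (7/15)^{15} = 34064551424174695424/72081298828125 ≈ 4.73e+05.


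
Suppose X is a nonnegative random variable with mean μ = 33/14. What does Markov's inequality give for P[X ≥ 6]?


μ = E[X] = 33/14, a = 6.
Markov: P[X ≥ 6] ≤ μ/a = (33/14)/6 = 11/28.
Numerically: ≈ 0.393.
(Since a = 6 > μ = 2.357, the bound 11/28 is < 1 and informative.)

P[X ≥ 6] ≤ 11/28 ≈ 0.393.


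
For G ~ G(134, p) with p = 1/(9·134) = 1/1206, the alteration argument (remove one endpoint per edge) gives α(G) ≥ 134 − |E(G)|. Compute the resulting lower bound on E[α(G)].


E[|E(G)|] = C(134, 2)·p = 8911 · (1/1206) = 133/18.
E[α(G)] ≥ n − E[|E(G)|] = 134 − 133/18 = 2279/18.
Numerically: ≈ 126.611.
(This is only a lower bound; the true E[α(G)] may be larger.)

E[α(G)] ≥ 2279/18 ≈ 126.611.


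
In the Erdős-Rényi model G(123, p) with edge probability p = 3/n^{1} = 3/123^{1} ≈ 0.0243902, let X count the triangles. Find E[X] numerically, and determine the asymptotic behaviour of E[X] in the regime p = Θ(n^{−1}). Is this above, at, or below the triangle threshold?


Number of potential triangles: C(123, 3) = 302621.
Each occurs with probability p³ ≈ (0.0243902)³ ≈ 1.45093658e-05.
By linearity: E[X] = C(123, 3)·p³ ≈ 302621 · 1.45093658e-05 ≈ 4.390839.
Here α = 1, so p = 3/n is exactly at the triangle threshold p ~ 1/n. Asymptotically E[X] → c³/6 = 3³/6 = 9/2 ≈ 4.500000, a bounded constant. In this regime the triangle count is asymptotically Poisson(c³/6).

E[X] ≈ 4.390839; in regime p = Θ(1/n^{1}) E[X] stays bounded (at the triangle threshold p ~ 1/n).


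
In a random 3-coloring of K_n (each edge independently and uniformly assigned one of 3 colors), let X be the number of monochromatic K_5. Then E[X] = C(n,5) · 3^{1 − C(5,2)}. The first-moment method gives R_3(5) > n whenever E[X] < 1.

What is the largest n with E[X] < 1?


We need C(n, 5) · 3^{1 − 10} < 1, i.e. C(n, 5) < 3^{10 − 1} = 19683.
Check values of n near the boundary:
  n = 14: C(14, 5) = 2002; 2002 < 19683? YES
  n = 15: C(15, 5) = 3003; 3003 < 19683? YES
  n = 16: C(16, 5) = 4368; 4368 < 19683? YES
  n = 17: C(17, 5) = 6188; 6188 < 19683? YES
  n = 18: C(18, 5) = 8568; 8568 < 19683? YES
  n = 19: C(19, 5) = 11628; 11628 < 19683? YES
  n = 20: C(20, 5) = 15504; 15504 < 19683? YES
  n = 21: C(21, 5) = 20349; 20349 < 19683? NO
The largest n with C(n, 5) < 19683 is n = 20 (where E[X] = 5168/6561 ≈ 0.7876848). Hence R_3(5) > 20, i.e. R_3(5) ≥ 21.

Largest n = 20; hence R_3(5) > 20.


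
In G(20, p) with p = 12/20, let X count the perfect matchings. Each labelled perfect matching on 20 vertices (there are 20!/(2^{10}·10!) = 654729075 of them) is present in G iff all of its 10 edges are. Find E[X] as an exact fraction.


K_20 has 20!/(2^{10}·10!) = 654729075 labelled perfect matchings.
For each such perfect matching H, let X_H = 1 if all 10 edges of H are present in G. Then P[X_H = 1] = p^{10} = (3/5)^{10} = 59049/9765625.
By linearity: E[X] = Σ_H E[X_H] = 654729075 · p^{10} = 654729075 · 59049/9765625 = 1546443885987/390625.
Numerically: E[X] ≈ 3.959e+06.

E[X] = 654729075 · (3/5)^{10} = 1546443885987/390625 ≈ 3.959e+06.


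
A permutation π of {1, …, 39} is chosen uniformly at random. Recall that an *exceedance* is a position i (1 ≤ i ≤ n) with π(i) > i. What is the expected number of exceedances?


Write X = Σ_{i=1}^{39} X_i, where X_i = 1_{π(i) > i}.
For each fixed i, π(i) is uniform over {1, …, 39} (marginal of a uniform permutation), so P[π(i) > i] = (n − i)/n. Summing: Σ_{i=1}^{39} (n − i)/n = (0 + 1 + … + 38)/39 = 39(39 − 1)/(2·39) = (39 − 1)/2.
Hence E[X] = Σ_{i=1}^{39} (39 − i)/39 = 19 ≈ 19.000.

E[X] = 19 = 19.000.


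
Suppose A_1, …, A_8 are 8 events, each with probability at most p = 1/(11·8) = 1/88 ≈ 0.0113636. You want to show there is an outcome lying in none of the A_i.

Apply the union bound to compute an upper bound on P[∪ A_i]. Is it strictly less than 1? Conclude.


Union bound: P[∪_{i=1}^{8} A_i] ≤ Σ_i P[A_i] ≤ 8·p = 8·(1/88) = 1/11.
Numerically: 1/11 ≈ 0.0909091.
Is 1/11 < 1? YES.
Since P[∪ A_i] ≤ 1/11 < 1, the complement has P[∩ A_i^c] ≥ 1 − 1/11 = 10/11 > 0, so some outcome avoids every A_i.

8·p = 1/11 ≈ 0.0909091; existence CERTIFIED by the union bound.


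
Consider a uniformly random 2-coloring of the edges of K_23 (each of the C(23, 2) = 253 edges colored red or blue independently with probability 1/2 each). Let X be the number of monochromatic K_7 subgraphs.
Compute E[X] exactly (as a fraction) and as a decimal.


Let X = Σ_S X_S over the C(23, 7) = 245157 subsets S of size 7, where X_S = 1 if the K_7 on S is monochromatic.
For a fixed S, the K_7 on S has C(7, 2) = 21 edges. P[all 21 edges red] = (1/2)^21, and likewise for blue, so P[monochromatic] = 2·(1/2)^21 = 2^{1 − 21} = 1/1048576.
By linearity of expectation: E[X] = C(23, 7) · 2^{1 − 21} = 245157 · 1/1048576 = 245157/1048576.
Numerically: E[X] ≈ 0.234.

E[X] = C(23,7)·2^(1−C(7,2)) = 245157/1048576 ≈ 0.234.


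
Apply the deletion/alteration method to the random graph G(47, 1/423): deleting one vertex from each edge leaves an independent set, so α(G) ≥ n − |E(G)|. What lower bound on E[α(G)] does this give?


E[|E(G)|] = C(47, 2)·p = 1081 · (1/423) = 23/9.
E[α(G)] ≥ n − E[|E(G)|] = 47 − 23/9 = 400/9.
Numerically: ≈ 44.444444.
(This is only a lower bound; the true E[α(G)] may be larger.)

E[α(G)] ≥ 400/9 ≈ 44.444444.


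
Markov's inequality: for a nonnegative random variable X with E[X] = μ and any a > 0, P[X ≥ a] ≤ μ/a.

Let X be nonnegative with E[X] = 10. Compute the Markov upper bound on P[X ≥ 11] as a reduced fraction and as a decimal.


μ = E[X] = 10, a = 11.
Markov: P[X ≥ 11] ≤ μ/a = (10)/11 = 10/11.
Numerically: ≈ 0.909091.
(Since a = 11 > μ = 10.000000, the bound 10/11 is < 1 and informative.)

P[X ≥ 11] ≤ 10/11 ≈ 0.909091.


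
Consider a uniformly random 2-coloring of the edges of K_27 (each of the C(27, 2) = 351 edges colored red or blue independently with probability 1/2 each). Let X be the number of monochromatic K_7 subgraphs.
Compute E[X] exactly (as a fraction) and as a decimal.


Let X = Σ_S X_S over the C(27, 7) = 888030 subsets S of size 7, where X_S = 1 if the K_7 on S is monochromatic.
For a fixed S, the K_7 on S has C(7, 2) = 21 edges. P[all 21 edges red] = (1/2)^21, and likewise for blue, so P[monochromatic] = 2·(1/2)^21 = 2^{1 − 21} = 1/1048576.
By linearity of expectation: E[X] = C(27, 7) · 2^{1 − 21} = 888030 · 1/1048576 = 444015/524288.
Numerically: E[X] ≈ 0.84689.

E[X] = C(27,7)·2^(1−C(7,2)) = 444015/524288 ≈ 0.84689.


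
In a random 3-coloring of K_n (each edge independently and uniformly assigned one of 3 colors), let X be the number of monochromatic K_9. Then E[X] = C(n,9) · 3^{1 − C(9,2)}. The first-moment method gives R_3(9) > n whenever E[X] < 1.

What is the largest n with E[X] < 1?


We need C(n, 9) · 3^{1 − 36} < 1, i.e. C(n, 9) < 3^{36 − 1} = 50031545098999707.
Check values of n near the boundary:
  n = 297: C(297, 9) = 43842345008337645; 43842345008337645 < 50031545098999707? YES
  n = 298: C(298, 9) = 45207677551849890; 45207677551849890 < 50031545098999707? YES
  n = 299: C(299, 9) = 46610674441390059; 46610674441390059 < 50031545098999707? YES
  n = 300: C(300, 9) = 48052241692154700; 48052241692154700 < 50031545098999707? YES
  n = 301: C(301, 9) = 49533303936090975; 49533303936090975 < 50031545098999707? YES
  n = 302: C(302, 9) = 51054804739588650; 51054804739588650 < 50031545098999707? NO
  n = 303: C(303, 9) = 52617706925494425; 52617706925494425 < 50031545098999707? NO
  n = 304: C(304, 9) = 54222992899492560; 54222992899492560 < 50031545098999707? NO
The largest n with C(n, 9) < 50031545098999707 is n = 301 (where E[X] = 16511101312030325/16677181699666569 ≈ 0.990041). Hence R_3(9) > 301, i.e. R_3(9) ≥ 302.

Largest n = 301; hence R_3(9) > 301.


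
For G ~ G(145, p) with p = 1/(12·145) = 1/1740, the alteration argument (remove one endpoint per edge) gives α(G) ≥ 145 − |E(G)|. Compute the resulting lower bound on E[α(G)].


E[|E(G)|] = C(145, 2)·p = 10440 · (1/1740) = 6.
E[α(G)] ≥ n − E[|E(G)|] = 145 − 6 = 139.
Numerically: ≈ 139.000000.
(This is only a lower bound; the true E[α(G)] may be larger.)

E[α(G)] ≥ 139 ≈ 139.000000.


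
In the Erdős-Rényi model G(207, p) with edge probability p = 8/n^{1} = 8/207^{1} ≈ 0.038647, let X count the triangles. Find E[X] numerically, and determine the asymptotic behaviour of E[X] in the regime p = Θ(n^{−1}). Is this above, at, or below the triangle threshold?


Number of potential triangles: C(207, 3) = 1456935.
Each occurs with probability p³ ≈ (0.038647)³ ≈ 5.7724333e-05.
By linearity: E[X] = C(207, 3)·p³ ≈ 1456935 · 5.7724333e-05 ≈ 84.10060.
Here α = 1, so p = 8/n is exactly at the triangle threshold p ~ 1/n. Asymptotically E[X] → c³/6 = 8³/6 = 256/3 ≈ 85.33333, a bounded constant. In this regime the triangle count is asymptotically Poisson(c³/6).

E[X] ≈ 84.10060; in regime p = Θ(1/n^{1}) E[X] stays bounded (at the triangle threshold p ~ 1/n).


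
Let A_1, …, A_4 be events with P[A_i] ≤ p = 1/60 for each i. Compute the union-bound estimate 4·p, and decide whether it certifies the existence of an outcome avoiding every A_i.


Union bound: P[∪_{i=1}^{4} A_i] ≤ Σ_i P[A_i] ≤ 4·p = 4·(1/60) = 1/15.
Numerically: 1/15 ≈ 0.0666667.
Is 1/15 < 1? YES.
Since P[∪ A_i] ≤ 1/15 < 1, the complement has P[∩ A_i^c] ≥ 1 − 1/15 = 14/15 > 0, so some outcome avoids every A_i.

4·p = 1/15 ≈ 0.0666667; existence CERTIFIED by the union bound.


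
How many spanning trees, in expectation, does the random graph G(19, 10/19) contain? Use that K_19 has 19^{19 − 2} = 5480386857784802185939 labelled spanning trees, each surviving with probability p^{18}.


K_19 has 19^{19 − 2} = 5480386857784802185939 labelled spanning trees.
For each such spanning tree H, let X_H = 1 if all 18 edges of H are present in G. Then P[X_H = 1] = p^{18} = (10/19)^{18} = 1000000000000000000/104127350297911241532841.
By linearity of expectation: E[X] = Σ_H E[X_H] = 5480386857784802185939 · p^{18} = 5480386857784802185939 · 1000000000000000000/104127350297911241532841 = 1000000000000000000/19.
Numerically: E[X] ≈ 5.26316e+16.

E[X] = 5480386857784802185939 · (10/19)^{18} = 1000000000000000000/19 ≈ 5.26316e+16.


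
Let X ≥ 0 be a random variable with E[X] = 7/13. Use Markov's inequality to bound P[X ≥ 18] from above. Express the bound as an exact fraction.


μ = E[X] = 7/13, a = 18.
Markov: P[X ≥ 18] ≤ μ/a = (7/13)/18 = 7/234.
Numerically: ≈ 0.02991.
(Since a = 18 > μ = 0.53846, the bound 7/234 is < 1 and informative.)

P[X ≥ 18] ≤ 7/234 ≈ 0.02991.


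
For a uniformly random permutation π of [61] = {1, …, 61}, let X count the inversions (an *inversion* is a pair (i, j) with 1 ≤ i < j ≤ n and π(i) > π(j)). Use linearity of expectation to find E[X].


Write X = Σ X_I over the C(61, 2) = 1830 pairs i < j, with X_I the indicator of one inversion.
There are 1830 indicators.
For each fixed pair i < j, the values π(i) and π(j) are two distinct elements of {1, …, 61} in uniformly random order; by symmetry P[π(i) > π(j)] = 1/2.
By linearity: E[X] = 1830 · (1/2) = C(61, 2) · (1/2) = 1830/2 = 915 ≈ 915.000.

E[X] = 915 = 915.000.


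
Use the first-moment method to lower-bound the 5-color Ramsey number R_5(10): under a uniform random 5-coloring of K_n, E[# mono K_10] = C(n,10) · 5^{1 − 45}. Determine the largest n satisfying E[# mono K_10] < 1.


We need C(n, 10) · 5^{1 − 45} < 1, i.e. C(n, 10) < 5^{45 − 1} = 5684341886080801486968994140625.
Check values of n near the boundary:
  n = 5390: C(5390, 10) = 5655833965919099070255434039753; 5655833965919099070255434039753 < 5684341886080801486968994140625? YES
  n = 5391: C(5391, 10) = 5666344714787188828795213697883; 5666344714787188828795213697883 < 5684341886080801486968994140625? YES
  n = 5392: C(5392, 10) = 5676873040158402483252283957448; 5676873040158402483252283957448 < 5684341886080801486968994140625? YES
  n = 5393: C(5393, 10) = 5687418968154238267170642278008; 5687418968154238267170642278008 < 5684341886080801486968994140625? NO
  n = 5394: C(5394, 10) = 5697982524930156243149785372878; 5697982524930156243149785372878 < 5684341886080801486968994140625? NO
The largest n with C(n, 10) < 5684341886080801486968994140625 is n = 5392 (where E[X] = 5676873040158402483252283957448/5684341886080801486968994140625 ≈ 0.9986861). Hence R_5(10) > 5392, i.e. R_5(10) ≥ 5393.

Largest n = 5392; hence R_5(10) > 5392.


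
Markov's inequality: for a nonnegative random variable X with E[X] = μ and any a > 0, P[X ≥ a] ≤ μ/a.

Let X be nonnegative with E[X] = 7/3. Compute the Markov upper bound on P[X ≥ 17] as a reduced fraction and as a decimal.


μ = E[X] = 7/3, a = 17.
Markov: P[X ≥ 17] ≤ μ/a = (7/3)/17 = 7/51.
Numerically: ≈ 0.137255.
(Since a = 17 > μ = 2.333333, the bound 7/51 is < 1 and informative.)

P[X ≥ 17] ≤ 7/51 ≈ 0.137255.


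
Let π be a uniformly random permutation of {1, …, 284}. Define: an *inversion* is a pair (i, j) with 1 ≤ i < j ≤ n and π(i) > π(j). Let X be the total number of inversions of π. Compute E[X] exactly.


Write X = Σ X_I over the C(284, 2) = 40186 pairs i < j, with X_I the indicator of one inversion.
There are 40186 indicators.
For each fixed pair i < j, the values π(i) and π(j) are two distinct elements of {1, …, 284} in uniformly random order; by symmetry P[π(i) > π(j)] = 1/2.
By linearity: E[X] = 40186 · (1/2) = C(284, 2) · (1/2) = 40186/2 = 20093 ≈ 20093.000000.

E[X] = 20093 = 20093.000000.


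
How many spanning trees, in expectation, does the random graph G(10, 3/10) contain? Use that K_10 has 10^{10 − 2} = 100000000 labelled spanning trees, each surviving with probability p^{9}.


K_10 has 10^{10 − 2} = 100000000 labelled spanning trees.
For each such spanning tree H, let X_H = 1 if all 9 edges of H are present in G. Then P[X_H = 1] = p^{9} = (3/10)^{9} = 19683/1000000000.
Summing the indicators: E[X] = Σ_H E[X_H] = 100000000 · p^{9} = 100000000 · 19683/1000000000 = 19683/10.
Numerically: E[X] ≈ 1.97e+03.

E[X] = 100000000 · (3/10)^{9} = 19683/10 ≈ 1.97e+03.


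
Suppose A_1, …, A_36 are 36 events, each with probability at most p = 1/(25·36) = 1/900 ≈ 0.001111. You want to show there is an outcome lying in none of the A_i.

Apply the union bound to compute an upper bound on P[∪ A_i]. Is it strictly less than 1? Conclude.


Union bound: P[∪_{i=1}^{36} A_i] ≤ Σ_i P[A_i] ≤ 36·p = 36·(1/900) = 1/25.
Numerically: 1/25 ≈ 0.040000.
Is 1/25 < 1? YES.
Since P[∪ A_i] ≤ 1/25 < 1, the complement has P[∩ A_i^c] ≥ 1 − 1/25 = 24/25 > 0, so some outcome avoids every A_i.

36·p = 1/25 ≈ 0.040000; existence CERTIFIED by the union bound.


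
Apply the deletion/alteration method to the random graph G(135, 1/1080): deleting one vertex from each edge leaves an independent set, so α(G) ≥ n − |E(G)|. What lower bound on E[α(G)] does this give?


E[|E(G)|] = C(135, 2)·p = 9045 · (1/1080) = 67/8.
E[α(G)] ≥ n − E[|E(G)|] = 135 − 67/8 = 1013/8.
Numerically: ≈ 126.625.
(This is only a lower bound; the true E[α(G)] may be larger.)

E[α(G)] ≥ 1013/8 ≈ 126.625.


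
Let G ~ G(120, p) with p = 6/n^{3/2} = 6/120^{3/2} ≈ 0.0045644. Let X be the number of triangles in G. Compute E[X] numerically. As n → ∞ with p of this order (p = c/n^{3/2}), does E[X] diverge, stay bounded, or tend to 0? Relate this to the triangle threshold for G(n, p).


Number of potential triangles: C(120, 3) = 280840.
Each occurs with probability p³ ≈ (0.0045644)³ ≈ 9.5090722e-08.
By linearity: E[X] = C(120, 3)·p³ ≈ 280840 · 9.5090722e-08 ≈ 0.02671.
Since α = 3/2 > 1, p = c/n^{3/2} = o(1/n) is below the triangle threshold p ~ 1/n. Asymptotically E[X] ~ (c³/6)·n^{3(1−α)} = (6³/6)·n^{-1.5} → 0, so by Markov's inequality G has no triangles w.h.p.

E[X] ≈ 0.02671; in regime p = Θ(1/n^{3/2}) E[X] tends to 0 (below the triangle threshold p ~ 1/n).


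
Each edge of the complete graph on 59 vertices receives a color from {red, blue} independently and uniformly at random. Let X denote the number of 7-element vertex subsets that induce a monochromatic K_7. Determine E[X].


Let X = Σ_S X_S over the C(59, 7) = 341149446 subsets S of size 7, where X_S = 1 if the K_7 on S is monochromatic.
For a fixed S, the K_7 on S has C(7, 2) = 21 edges. P[all 21 edges red] = (1/2)^21, and likewise for blue, so P[monochromatic] = 2·(1/2)^21 = 2^{1 − 21} = 1/1048576.
Summing: E[X] = C(59, 7) · 2^{1 − 21} = 341149446 · 1/1048576 = 170574723/524288.
Numerically: E[X] ≈ 325.34546.

E[X] = C(59,7)·2^(1−C(7,2)) = 170574723/524288 ≈ 325.34546.


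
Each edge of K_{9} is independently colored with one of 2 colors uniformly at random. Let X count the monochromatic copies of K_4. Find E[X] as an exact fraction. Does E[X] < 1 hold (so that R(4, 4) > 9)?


E[X] = C(9, 4) · 2^{1 − 6} = 126 · 2^{−5} = 126/32.
As a reduced fraction: E[X] = 63/16 ≈ 3.93750.
Is E[X] < 1? NO.
Since E[X] ≥ 1, the first-moment bound is inconclusive at n = 9; it does NOT by itself certify R(4, 4) > 9.

E[X] = 63/16 ≈ 3.93750; E[X] ≥ 1; first-moment method inconclusive here.


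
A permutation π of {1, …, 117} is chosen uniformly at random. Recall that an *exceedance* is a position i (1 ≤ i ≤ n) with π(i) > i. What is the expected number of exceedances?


Write X = Σ_{i=1}^{117} X_i, where X_i = 1_{π(i) > i}.
For each fixed i, π(i) is uniform over {1, …, 117} (marginal of a uniform permutation), so P[π(i) > i] = (n − i)/n. Summing: Σ_{i=1}^{117} (n − i)/n = (0 + 1 + … + 116)/117 = 117(117 − 1)/(2·117) = (117 − 1)/2.
Hence E[X] = Σ_{i=1}^{117} (117 − i)/117 = 58 ≈ 58.00000.

E[X] = 58 = 58.00000.


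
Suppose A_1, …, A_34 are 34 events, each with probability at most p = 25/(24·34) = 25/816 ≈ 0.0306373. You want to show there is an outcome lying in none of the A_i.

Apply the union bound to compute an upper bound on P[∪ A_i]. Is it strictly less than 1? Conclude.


Union bound: P[∪_{i=1}^{34} A_i] ≤ Σ_i P[A_i] ≤ 34·p = 34·(25/816) = 25/24.
Numerically: 25/24 ≈ 1.0416667.
Is 25/24 < 1? NO.
Since the bound 25/24 is ≥ 1, the union bound is uninformative here; it does NOT by itself certify existence.

34·p = 25/24 ≈ 1.0416667; existence NOT certified by the union bound.


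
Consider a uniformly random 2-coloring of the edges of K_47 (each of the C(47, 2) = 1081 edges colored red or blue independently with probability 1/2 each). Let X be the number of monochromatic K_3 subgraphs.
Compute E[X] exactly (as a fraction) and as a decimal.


Let X = Σ_S X_S over the C(47, 3) = 16215 subsets S of size 3, where X_S = 1 if the K_3 on S is monochromatic.
For a fixed S, the K_3 on S has C(3, 2) = 3 edges. P[all 3 edges red] = (1/2)^3, and likewise for blue, so P[monochromatic] = 2·(1/2)^3 = 2^{1 − 3} = 1/4.
Summing: E[X] = C(47, 3) · 2^{1 − 3} = 16215 · 1/4 = 16215/4.
Numerically: E[X] ≈ 4053.750000.

E[X] = C(47,3)·2^(1−C(3,2)) = 16215/4 ≈ 4053.750000.


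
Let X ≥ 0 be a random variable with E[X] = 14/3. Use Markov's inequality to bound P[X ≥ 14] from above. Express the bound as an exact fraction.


μ = E[X] = 14/3, a = 14.
Markov: P[X ≥ 14] ≤ μ/a = (14/3)/14 = 1/3.
Numerically: ≈ 0.333.
(Since a = 14 > μ = 4.667, the bound 1/3 is < 1 and informative.)

P[X ≥ 14] ≤ 1/3 ≈ 0.333.


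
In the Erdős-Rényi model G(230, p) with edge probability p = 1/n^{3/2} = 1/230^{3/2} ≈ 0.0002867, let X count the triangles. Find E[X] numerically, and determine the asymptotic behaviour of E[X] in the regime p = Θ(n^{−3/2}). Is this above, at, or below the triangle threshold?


Number of potential triangles: C(230, 3) = 2001460.
Each occurs with probability p³ ≈ (0.0002867)³ ≈ 2.356268e-11.
By linearity: E[X] = C(230, 3)·p³ ≈ 2001460 · 2.356268e-11 ≈ 0.0000.
Since α = 3/2 > 1, p = c/n^{3/2} = o(1/n) is below the triangle threshold p ~ 1/n. Asymptotically E[X] ~ (c³/6)·n^{3(1−α)} = (1³/6)·n^{-1.5} → 0, so by Markov's inequality G has no triangles w.h.p.

E[X] ≈ 0.0000; in regime p = Θ(1/n^{3/2}) E[X] tends to 0 (below the triangle threshold p ~ 1/n).


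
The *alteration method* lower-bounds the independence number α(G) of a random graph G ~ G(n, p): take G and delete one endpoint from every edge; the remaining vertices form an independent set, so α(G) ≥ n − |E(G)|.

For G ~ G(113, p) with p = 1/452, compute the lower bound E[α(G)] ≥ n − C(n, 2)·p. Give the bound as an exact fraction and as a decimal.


E[|E(G)|] = C(113, 2)·p = 6328 · (1/452) = 14.
E[α(G)] ≥ n − E[|E(G)|] = 113 − 14 = 99.
Numerically: ≈ 99.0000.
(This is only a lower bound; the true E[α(G)] may be larger.)

E[α(G)] ≥ 99 ≈ 99.0000.


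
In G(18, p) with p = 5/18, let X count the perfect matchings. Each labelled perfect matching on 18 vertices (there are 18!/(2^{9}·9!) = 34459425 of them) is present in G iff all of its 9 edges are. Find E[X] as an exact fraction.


K_18 has 18!/(2^{9}·9!) = 34459425 labelled perfect matchings.
For each such perfect matching H, let X_H = 1 if all 9 edges of H are present in G. Then P[X_H = 1] = p^{9} = (5/18)^{9} = 1953125/198359290368.
Summing the indicators: E[X] = Σ_H E[X_H] = 34459425 · p^{9} = 34459425 · 1953125/198359290368 = 830908203125/2448880128.
Numerically: E[X] ≈ 339.301.

E[X] = 34459425 · (5/18)^{9} = 830908203125/2448880128 ≈ 339.301.


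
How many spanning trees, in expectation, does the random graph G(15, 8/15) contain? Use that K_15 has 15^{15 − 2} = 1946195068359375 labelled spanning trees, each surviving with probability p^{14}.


K_15 has 15^{15 − 2} = 1946195068359375 labelled spanning trees.
For each such spanning tree H, let X_H = 1 if all 14 edges of H are present in G. Then P[X_H = 1] = p^{14} = (8/15)^{14} = 4398046511104/29192926025390625.
By linearity of expectation: E[X] = Σ_H E[X_H] = 1946195068359375 · p^{14} = 1946195068359375 · 4398046511104/29192926025390625 = 4398046511104/15.
Numerically: E[X] ≈ 2.932e+11.

E[X] = 1946195068359375 · (8/15)^{14} = 4398046511104/15 ≈ 2.932e+11.


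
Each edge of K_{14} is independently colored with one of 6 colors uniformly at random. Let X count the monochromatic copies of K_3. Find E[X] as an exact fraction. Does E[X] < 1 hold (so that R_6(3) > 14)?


E[X] = C(14, 3) · 6^{1 − 3} = 364 · 6^{−2} = 364/36.
As a reduced fraction: E[X] = 91/9 ≈ 10.11111.
Is E[X] < 1? NO.
Since E[X] ≥ 1, the first-moment bound is inconclusive at n = 14; it does NOT by itself certify R_6(3) > 14.

E[X] = 91/9 ≈ 10.11111; E[X] ≥ 1; first-moment method inconclusive here.


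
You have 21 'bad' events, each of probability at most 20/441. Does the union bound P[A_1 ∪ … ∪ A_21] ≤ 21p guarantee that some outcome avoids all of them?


Union bound: P[∪_{i=1}^{21} A_i] ≤ Σ_i P[A_i] ≤ 21·p = 21·(20/441) = 20/21.
Numerically: 20/21 ≈ 0.9524.
Is 20/21 < 1? YES.
Since P[∪ A_i] ≤ 20/21 < 1, the complement has P[∩ A_i^c] ≥ 1 − 20/21 = 1/21 > 0, so some outcome avoids every A_i.

21·p = 20/21 ≈ 0.9524; existence CERTIFIED by the union bound.
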